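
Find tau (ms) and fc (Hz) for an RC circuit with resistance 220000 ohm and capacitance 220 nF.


Time constant: tau = R * C.
tau = 220000 * 2.20e-07 = 0.0484 s
tau = 48.4 ms
Cutoff frequency: fc = 1 / (2*pi*R*C).
fc = 1 / (2*pi*0.0484) = 3.29 Hz

tau = 48.4 ms, fc = 3.29 Hz


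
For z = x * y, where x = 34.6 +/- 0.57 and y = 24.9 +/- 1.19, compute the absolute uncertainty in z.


For a product z = x*y, the relative uncertainty is:
uz/z = sqrt((ux/x)^2 + (uy/y)^2)
Relative uncertainties: ux/x = 0.57/34.6 = 0.016474
uy/y = 1.19/24.9 = 0.047791
z = 34.6 * 24.9 = 861.5
uz = 861.5 * sqrt(0.016474^2 + 0.047791^2) = 43.552

43.552


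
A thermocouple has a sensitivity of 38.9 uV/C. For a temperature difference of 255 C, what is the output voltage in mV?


The thermocouple output V = sensitivity * dT.
V = 38.9 uV/C * 255 C
V = 9919.5 uV
V = 9.919 mV

9.919 mV


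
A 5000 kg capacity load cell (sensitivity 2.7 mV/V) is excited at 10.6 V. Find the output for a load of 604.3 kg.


Vout = rated_output * Vex * (load / capacity).
Vout = 2.7 * 10.6 * (604.3 / 5000)
Vout = 2.7 * 10.6 * 0.12086
Vout = 3.459 mV

3.459 mV


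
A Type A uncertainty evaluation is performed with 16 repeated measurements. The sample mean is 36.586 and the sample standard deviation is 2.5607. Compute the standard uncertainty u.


The standard uncertainty for Type A evaluation is u = s / sqrt(n).
u = 2.5607 / sqrt(16)
u = 2.5607 / 4.0
u = 0.6402

0.6402


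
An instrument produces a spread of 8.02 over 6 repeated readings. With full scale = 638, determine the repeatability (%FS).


Repeatability = (spread / full scale) * 100%.
R = (8.02 / 638) * 100
R = 1.257 %FS

1.257 %FS


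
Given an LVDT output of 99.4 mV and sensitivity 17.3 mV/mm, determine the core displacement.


Displacement = Vout / sensitivity.
d = 99.4 / 17.3
d = 5.746 mm

5.746 mm


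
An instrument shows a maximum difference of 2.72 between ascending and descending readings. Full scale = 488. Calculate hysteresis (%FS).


Hysteresis = (max difference / full scale) * 100%.
H = (2.72 / 488) * 100
H = 0.557 %FS

0.557 %FS


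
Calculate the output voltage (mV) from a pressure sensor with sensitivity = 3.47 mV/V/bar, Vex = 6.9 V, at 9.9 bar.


Output = sensitivity * Vex * P.
Vout = 3.47 * 6.9 * 9.9
Vout = 23.943 * 9.9
Vout = 237.04 mV

237.04 mV


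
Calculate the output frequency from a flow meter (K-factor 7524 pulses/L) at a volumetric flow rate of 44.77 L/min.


Frequency = K * Q / 60 (converting L/min to L/s).
f = 7524 * 44.77 / 60
f = 336849.48 / 60
f = 5614.16 Hz

5614.16 Hz


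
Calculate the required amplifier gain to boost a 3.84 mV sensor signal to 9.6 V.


Gain = Vout / Vin (converting to same units).
G = 9.6 V / 3.84 mV
G = 9600.0 mV / 3.84 mV
G = 2500.0

2500.0


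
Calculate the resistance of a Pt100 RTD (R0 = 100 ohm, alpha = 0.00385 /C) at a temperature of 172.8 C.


The RTD equation: Rt = R0 * (1 + alpha * T).
Rt = 100 * (1 + 0.00385 * 172.8)
Rt = 100 * (1 + 0.66528)
Rt = 100 * 1.66528
Rt = 166.528 ohm

166.528 ohm


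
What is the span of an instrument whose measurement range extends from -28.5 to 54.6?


Span = upper range - lower range.
Span = 54.6 - (-28.5)
Span = 83.1

83.1


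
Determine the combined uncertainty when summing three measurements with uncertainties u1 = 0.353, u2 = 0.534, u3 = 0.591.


For a sum of independent quantities, uc = sqrt(u1^2 + u2^2 + u3^2).
uc = sqrt(0.353^2 + 0.534^2 + 0.591^2)
uc = sqrt(0.124609 + 0.285156 + 0.349281)
uc = 0.8712

0.8712


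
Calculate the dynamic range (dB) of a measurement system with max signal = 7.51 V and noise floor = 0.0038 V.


Dynamic range = 20 * log10(Vmax / Vnoise).
DR = 20 * log10(7.51 / 0.0038)
DR = 20 * log10(1976.32)
DR = 65.92 dB

65.92 dB


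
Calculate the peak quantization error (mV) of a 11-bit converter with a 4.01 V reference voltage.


The maximum quantization error is +/- LSB/2.
LSB = Vref / 2^n = 4.01 / 2048 = 0.00195801 V
Max error = LSB / 2 = 0.00195801 / 2 = 0.000979 V
Max error = 0.979 mV

0.979 mV


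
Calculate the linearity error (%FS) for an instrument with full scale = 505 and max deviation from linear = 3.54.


Linearity error = (max deviation / full scale) * 100%.
Linearity = (3.54 / 505) * 100
Linearity = 0.701 %FS

0.701 %FS


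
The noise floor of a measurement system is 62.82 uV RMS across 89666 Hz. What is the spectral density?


Noise spectral density = Vrms / sqrt(BW).
NSD = 62.82 / sqrt(89666)
NSD = 62.82 / 299.4428
NSD = 0.2098 uV/sqrt(Hz)

0.2098 uV/sqrt(Hz)


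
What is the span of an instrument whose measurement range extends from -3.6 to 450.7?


Span = upper range - lower range.
Span = 450.7 - (-3.6)
Span = 454.3

454.3


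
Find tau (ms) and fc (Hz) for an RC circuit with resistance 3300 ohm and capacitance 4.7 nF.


Time constant: tau = R * C.
tau = 3300 * 4.70e-09 = 1.551e-05 s
tau = 0.0155 ms
Cutoff frequency: fc = 1 / (2*pi*R*C).
fc = 1 / (2*pi*1.551e-05) = 10261.44 Hz

tau = 0.0155 ms, fc = 10261.44 Hz


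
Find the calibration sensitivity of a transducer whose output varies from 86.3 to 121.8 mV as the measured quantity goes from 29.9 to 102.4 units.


Sensitivity = (y2 - y1) / (x2 - x1).
S = (121.8 - 86.3) / (102.4 - 29.9)
S = 35.5 / 72.5
S = 0.4897 mV/unit

0.4897 mV/unit


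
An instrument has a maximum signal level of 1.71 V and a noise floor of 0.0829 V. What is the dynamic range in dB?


Dynamic range = 20 * log10(Vmax / Vnoise).
DR = 20 * log10(1.71 / 0.0829)
DR = 20 * log10(20.63)
DR = 26.29 dB

26.29 dB


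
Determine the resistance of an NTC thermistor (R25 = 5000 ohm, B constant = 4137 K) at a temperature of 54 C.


NTC thermistor equation: Rt = R25 * exp(B * (1/T - 1/T25)).
T in Kelvin: 327.15 K, T25 = 298.15 K
1/T - 1/T25 = 1/327.15 - 1/298.15 = -0.00029731
B * (1/T - 1/T25) = 4137 * -0.00029731 = -1.23
Rt = 5000 * exp(-1.23) = 1461.5 ohm

1461.5 ohm


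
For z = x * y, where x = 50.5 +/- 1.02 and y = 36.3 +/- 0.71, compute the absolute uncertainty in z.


For a product z = x*y, the relative uncertainty is:
uz/z = sqrt((ux/x)^2 + (uy/y)^2)
Relative uncertainties: ux/x = 1.02/50.5 = 0.020198
uy/y = 0.71/36.3 = 0.019559
z = 50.5 * 36.3 = 1833.1
uz = 1833.1 * sqrt(0.020198^2 + 0.019559^2) = 51.541

51.541


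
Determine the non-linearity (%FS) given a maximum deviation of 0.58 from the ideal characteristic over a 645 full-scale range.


Linearity error = (max deviation / full scale) * 100%.
Linearity = (0.58 / 645) * 100
Linearity = 0.09 %FS

0.09 %FS


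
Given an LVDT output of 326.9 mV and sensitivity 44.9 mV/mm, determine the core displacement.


Displacement = Vout / sensitivity.
d = 326.9 / 44.9
d = 7.281 mm

7.281 mm


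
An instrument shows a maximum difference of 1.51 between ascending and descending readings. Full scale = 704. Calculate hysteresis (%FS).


Hysteresis = (max difference / full scale) * 100%.
H = (1.51 / 704) * 100
H = 0.214 %FS

0.214 %FS


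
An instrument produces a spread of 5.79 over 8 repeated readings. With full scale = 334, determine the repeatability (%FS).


Repeatability = (spread / full scale) * 100%.
R = (5.79 / 334) * 100
R = 1.734 %FS

1.734 %FS


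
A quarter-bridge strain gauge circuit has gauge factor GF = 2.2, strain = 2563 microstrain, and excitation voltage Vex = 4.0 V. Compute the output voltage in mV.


Quarter bridge output: Vout = (GF * epsilon * Vex) / 4.
Vout = (2.2 * 2563e-6 * 4.0) / 4
Vout = 0.0225544 / 4 V
Vout = 0.0056386 V = 5.6386 mV

5.6386 mV


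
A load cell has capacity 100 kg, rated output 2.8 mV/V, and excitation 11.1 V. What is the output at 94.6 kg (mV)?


Vout = rated_output * Vex * (load / capacity).
Vout = 2.8 * 11.1 * (94.6 / 100)
Vout = 2.8 * 11.1 * 0.946
Vout = 29.402 mV

29.402 mV


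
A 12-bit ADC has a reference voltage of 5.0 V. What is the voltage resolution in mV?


The resolution (LSB) of an ADC is Vref / 2^n.
LSB = 5.0 / 2^12
LSB = 5.0 / 4096
LSB = 0.0012207 V = 1.22070312 mV

1.22070312 mV


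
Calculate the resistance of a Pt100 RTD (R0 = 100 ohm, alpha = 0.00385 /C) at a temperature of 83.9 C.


The RTD equation: Rt = R0 * (1 + alpha * T).
Rt = 100 * (1 + 0.00385 * 83.9)
Rt = 100 * (1 + 0.323015)
Rt = 100 * 1.323015
Rt = 132.302 ohm

132.302 ohm


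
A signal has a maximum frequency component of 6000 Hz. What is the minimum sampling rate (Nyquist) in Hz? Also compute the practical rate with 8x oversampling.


By Nyquist theorem, fs_min = 2 * fmax.
fs_min = 2 * 6000 = 12000 Hz
Practical rate = 8 * fs_min = 8 * 12000 = 96000 Hz

fs_min = 12000 Hz, fs_practical = 96000 Hz


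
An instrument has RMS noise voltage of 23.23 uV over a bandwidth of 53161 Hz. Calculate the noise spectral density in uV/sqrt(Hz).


Noise spectral density = Vrms / sqrt(BW).
NSD = 23.23 / sqrt(53161)
NSD = 23.23 / 230.5667
NSD = 0.1008 uV/sqrt(Hz)

0.1008 uV/sqrt(Hz)


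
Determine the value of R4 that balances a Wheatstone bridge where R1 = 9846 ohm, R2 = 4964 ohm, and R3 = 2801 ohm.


At balance: R1*R4 = R2*R3, so R4 = R2*R3/R1.
R4 = 4964 * 2801 / 9846
R4 = 13904164 / 9846
R4 = 1412.16 ohm

1412.16 ohm


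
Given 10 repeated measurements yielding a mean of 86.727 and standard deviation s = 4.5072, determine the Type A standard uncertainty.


The standard uncertainty for Type A evaluation is u = s / sqrt(n).
u = 4.5072 / sqrt(10)
u = 4.5072 / 3.1623
u = 1.4253

1.4253


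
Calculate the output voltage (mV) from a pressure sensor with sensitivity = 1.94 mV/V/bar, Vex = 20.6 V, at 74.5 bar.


Output = sensitivity * Vex * P.
Vout = 1.94 * 20.6 * 74.5
Vout = 39.964 * 74.5
Vout = 2977.32 mV

2977.32 mV


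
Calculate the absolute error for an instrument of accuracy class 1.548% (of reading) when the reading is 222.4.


Absolute error = (accuracy% / 100) * reading.
Error = (1.548 / 100) * 222.4
Error = 0.01548 * 222.4
Error = 3.4428

3.4428


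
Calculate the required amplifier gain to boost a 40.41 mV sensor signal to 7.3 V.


Gain = Vout / Vin (converting to same units).
G = 7.3 V / 40.41 mV
G = 7300.0 mV / 40.41 mV
G = 180.65

180.65


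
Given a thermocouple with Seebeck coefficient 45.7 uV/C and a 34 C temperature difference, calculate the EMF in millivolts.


The thermocouple output V = sensitivity * dT.
V = 45.7 uV/C * 34 C
V = 1553.8 uV
V = 1.554 mV

1.554 mV


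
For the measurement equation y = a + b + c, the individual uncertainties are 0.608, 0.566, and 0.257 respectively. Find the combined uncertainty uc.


For a sum of independent quantities, uc = sqrt(u1^2 + u2^2 + u3^2).
uc = sqrt(0.608^2 + 0.566^2 + 0.257^2)
uc = sqrt(0.369664 + 0.320356 + 0.066049)
uc = 0.8695

0.8695


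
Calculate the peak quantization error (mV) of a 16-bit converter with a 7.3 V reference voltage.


The maximum quantization error is +/- LSB/2.
LSB = Vref / 2^n = 7.3 / 65536 = 0.00011139 V
Max error = LSB / 2 = 0.00011139 / 2 = 5.569e-05 V
Max error = 0.0557 mV

0.0557 mV


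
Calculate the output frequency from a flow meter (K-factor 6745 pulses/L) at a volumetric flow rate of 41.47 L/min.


Frequency = K * Q / 60 (converting L/min to L/s).
f = 6745 * 41.47 / 60
f = 279715.15 / 60
f = 4661.92 Hz

4661.92 Hz


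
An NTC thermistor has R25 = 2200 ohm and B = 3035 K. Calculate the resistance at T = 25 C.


NTC thermistor equation: Rt = R25 * exp(B * (1/T - 1/T25)).
T in Kelvin: 298.15 K, T25 = 298.15 K
1/T - 1/T25 = 1/298.15 - 1/298.15 = 0.0
B * (1/T - 1/T25) = 3035 * 0.0 = 0.0
Rt = 2200 * exp(0.0) = 2200.0 ohm

2200.0 ohm


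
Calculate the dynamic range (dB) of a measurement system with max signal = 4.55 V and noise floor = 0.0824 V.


Dynamic range = 20 * log10(Vmax / Vnoise).
DR = 20 * log10(4.55 / 0.0824)
DR = 20 * log10(55.22)
DR = 34.84 dB

34.84 dB


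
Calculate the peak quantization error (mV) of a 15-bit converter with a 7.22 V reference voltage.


The maximum quantization error is +/- LSB/2.
LSB = Vref / 2^n = 7.22 / 32768 = 0.00022034 V
Max error = LSB / 2 = 0.00022034 / 2 = 0.00011017 V
Max error = 0.1102 mV

0.1102 mV


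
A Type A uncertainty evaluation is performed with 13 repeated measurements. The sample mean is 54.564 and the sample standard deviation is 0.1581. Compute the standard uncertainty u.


The standard uncertainty for Type A evaluation is u = s / sqrt(n).
u = 0.1581 / sqrt(13)
u = 0.1581 / 3.6056
u = 0.0438

0.0438


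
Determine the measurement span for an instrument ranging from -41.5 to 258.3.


Span = upper range - lower range.
Span = 258.3 - (-41.5)
Span = 299.8

299.8


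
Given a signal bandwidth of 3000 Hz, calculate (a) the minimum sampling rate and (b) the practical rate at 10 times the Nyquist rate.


By Nyquist theorem, fs_min = 2 * fmax.
fs_min = 2 * 3000 = 6000 Hz
Practical rate = 10 * fs_min = 10 * 6000 = 60000 Hz

fs_min = 6000 Hz, fs_practical = 60000 Hz


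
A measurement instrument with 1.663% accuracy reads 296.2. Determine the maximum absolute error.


Absolute error = (accuracy% / 100) * reading.
Error = (1.663 / 100) * 296.2
Error = 0.01663 * 296.2
Error = 4.9258

4.9258


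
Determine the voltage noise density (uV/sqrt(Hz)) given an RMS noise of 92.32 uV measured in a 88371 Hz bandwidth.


Noise spectral density = Vrms / sqrt(BW).
NSD = 92.32 / sqrt(88371)
NSD = 92.32 / 297.2726
NSD = 0.3106 uV/sqrt(Hz)

0.3106 uV/sqrt(Hz)


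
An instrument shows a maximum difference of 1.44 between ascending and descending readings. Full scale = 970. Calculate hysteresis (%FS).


Hysteresis = (max difference / full scale) * 100%.
H = (1.44 / 970) * 100
H = 0.148 %FS

0.148 %FS


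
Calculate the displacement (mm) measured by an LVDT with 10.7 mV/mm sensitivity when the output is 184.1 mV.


Displacement = Vout / sensitivity.
d = 184.1 / 10.7
d = 17.206 mm

17.206 mm


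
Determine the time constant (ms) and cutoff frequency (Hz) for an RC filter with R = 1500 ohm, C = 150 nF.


Time constant: tau = R * C.
tau = 1500 * 1.50e-07 = 0.000225 s
tau = 0.225 ms
Cutoff frequency: fc = 1 / (2*pi*R*C).
fc = 1 / (2*pi*0.000225) = 707.36 Hz

tau = 0.225 ms, fc = 707.36 Hz


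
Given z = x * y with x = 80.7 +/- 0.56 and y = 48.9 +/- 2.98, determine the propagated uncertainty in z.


For a product z = x*y, the relative uncertainty is:
uz/z = sqrt((ux/x)^2 + (uy/y)^2)
Relative uncertainties: ux/x = 0.56/80.7 = 0.006939
uy/y = 2.98/48.9 = 0.060941
z = 80.7 * 48.9 = 3946.2
uz = 3946.2 * sqrt(0.006939^2 + 0.060941^2) = 242.04

242.04


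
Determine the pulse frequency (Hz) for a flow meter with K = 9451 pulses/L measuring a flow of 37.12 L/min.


Frequency = K * Q / 60 (converting L/min to L/s).
f = 9451 * 37.12 / 60
f = 350821.12 / 60
f = 5847.02 Hz

5847.02 Hz


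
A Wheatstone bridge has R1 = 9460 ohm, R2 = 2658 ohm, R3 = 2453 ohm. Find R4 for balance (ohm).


At balance: R1*R4 = R2*R3, so R4 = R2*R3/R1.
R4 = 2658 * 2453 / 9460
R4 = 6520074 / 9460
R4 = 689.23 ohm

689.23 ohm


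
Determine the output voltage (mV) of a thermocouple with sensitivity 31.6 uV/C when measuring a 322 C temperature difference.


The thermocouple output V = sensitivity * dT.
V = 31.6 uV/C * 322 C
V = 10175.2 uV
V = 10.175 mV

10.175 mV


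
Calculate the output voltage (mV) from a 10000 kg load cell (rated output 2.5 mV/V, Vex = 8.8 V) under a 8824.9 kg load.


Vout = rated_output * Vex * (load / capacity).
Vout = 2.5 * 8.8 * (8824.9 / 10000)
Vout = 2.5 * 8.8 * 0.88249
Vout = 19.415 mV

19.415 mV


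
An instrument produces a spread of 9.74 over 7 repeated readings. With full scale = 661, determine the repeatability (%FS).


Repeatability = (spread / full scale) * 100%.
R = (9.74 / 661) * 100
R = 1.474 %FS

1.474 %FS


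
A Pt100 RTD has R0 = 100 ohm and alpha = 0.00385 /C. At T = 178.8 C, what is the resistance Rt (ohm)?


The RTD equation: Rt = R0 * (1 + alpha * T).
Rt = 100 * (1 + 0.00385 * 178.8)
Rt = 100 * (1 + 0.68838)
Rt = 100 * 1.68838
Rt = 168.838 ohm

168.838 ohm


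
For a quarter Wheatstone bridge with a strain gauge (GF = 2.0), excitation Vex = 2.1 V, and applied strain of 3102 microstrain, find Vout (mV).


Quarter bridge output: Vout = (GF * epsilon * Vex) / 4.
Vout = (2.0 * 3102e-6 * 2.1) / 4
Vout = 0.0130284 / 4 V
Vout = 0.0032571 V = 3.2571 mV

3.2571 mV


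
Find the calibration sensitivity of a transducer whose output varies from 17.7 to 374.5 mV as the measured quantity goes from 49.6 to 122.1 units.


Sensitivity = (y2 - y1) / (x2 - x1).
S = (374.5 - 17.7) / (122.1 - 49.6)
S = 356.8 / 72.5
S = 4.9214 mV/unit

4.9214 mV/unit


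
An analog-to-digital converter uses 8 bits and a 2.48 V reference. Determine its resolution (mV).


The resolution (LSB) of an ADC is Vref / 2^n.
LSB = 2.48 / 2^8
LSB = 2.48 / 256
LSB = 0.0096875 V = 9.6875 mV

9.6875 mV


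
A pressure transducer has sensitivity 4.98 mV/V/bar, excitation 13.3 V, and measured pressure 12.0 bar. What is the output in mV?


Output = sensitivity * Vex * P.
Vout = 4.98 * 13.3 * 12.0
Vout = 66.234 * 12.0
Vout = 794.81 mV

794.81 mV


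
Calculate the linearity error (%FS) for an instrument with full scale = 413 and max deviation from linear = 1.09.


Linearity error = (max deviation / full scale) * 100%.
Linearity = (1.09 / 413) * 100
Linearity = 0.264 %FS

0.264 %FS


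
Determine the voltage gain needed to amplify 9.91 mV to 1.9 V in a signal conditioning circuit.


Gain = Vout / Vin (converting to same units).
G = 1.9 V / 9.91 mV
G = 1900.0 mV / 9.91 mV
G = 191.73

191.73


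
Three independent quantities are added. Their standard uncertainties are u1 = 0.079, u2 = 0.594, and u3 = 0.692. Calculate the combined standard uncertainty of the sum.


For a sum of independent quantities, uc = sqrt(u1^2 + u2^2 + u3^2).
uc = sqrt(0.079^2 + 0.594^2 + 0.692^2)
uc = sqrt(0.006241 + 0.352836 + 0.478864)
uc = 0.9154

0.9154


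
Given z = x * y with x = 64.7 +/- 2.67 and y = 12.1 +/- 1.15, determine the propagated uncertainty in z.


For a product z = x*y, the relative uncertainty is:
uz/z = sqrt((ux/x)^2 + (uy/y)^2)
Relative uncertainties: ux/x = 2.67/64.7 = 0.041267
uy/y = 1.15/12.1 = 0.095041
z = 64.7 * 12.1 = 782.9
uz = 782.9 * sqrt(0.041267^2 + 0.095041^2) = 81.116

81.116


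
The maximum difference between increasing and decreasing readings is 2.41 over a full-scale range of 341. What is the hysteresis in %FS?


Hysteresis = (max difference / full scale) * 100%.
H = (2.41 / 341) * 100
H = 0.707 %FS

0.707 %FS


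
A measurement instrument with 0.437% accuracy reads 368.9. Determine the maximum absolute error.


Absolute error = (accuracy% / 100) * reading.
Error = (0.437 / 100) * 368.9
Error = 0.00437 * 368.9
Error = 1.6121

1.6121


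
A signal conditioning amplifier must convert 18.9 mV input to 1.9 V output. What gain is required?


Gain = Vout / Vin (converting to same units).
G = 1.9 V / 18.9 mV
G = 1900.0 mV / 18.9 mV
G = 100.53

100.53


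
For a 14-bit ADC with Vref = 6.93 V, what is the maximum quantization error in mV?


The maximum quantization error is +/- LSB/2.
LSB = Vref / 2^n = 6.93 / 16384 = 0.00042297 V
Max error = LSB / 2 = 0.00042297 / 2 = 0.00021149 V
Max error = 0.2115 mV

0.2115 mV


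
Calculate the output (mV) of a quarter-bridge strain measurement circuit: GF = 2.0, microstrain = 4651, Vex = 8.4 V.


Quarter bridge output: Vout = (GF * epsilon * Vex) / 4.
Vout = (2.0 * 4651e-6 * 8.4) / 4
Vout = 0.0781368 / 4 V
Vout = 0.0195342 V = 19.5342 mV

19.5342 mV


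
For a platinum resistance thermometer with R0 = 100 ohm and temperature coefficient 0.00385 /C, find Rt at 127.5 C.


The RTD equation: Rt = R0 * (1 + alpha * T).
Rt = 100 * (1 + 0.00385 * 127.5)
Rt = 100 * (1 + 0.490875)
Rt = 100 * 1.490875
Rt = 149.088 ohm

149.088 ohm


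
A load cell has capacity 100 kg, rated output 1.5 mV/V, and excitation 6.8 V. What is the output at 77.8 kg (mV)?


Vout = rated_output * Vex * (load / capacity).
Vout = 1.5 * 6.8 * (77.8 / 100)
Vout = 1.5 * 6.8 * 0.778
Vout = 7.936 mV

7.936 mV


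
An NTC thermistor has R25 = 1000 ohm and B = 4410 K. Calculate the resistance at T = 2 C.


NTC thermistor equation: Rt = R25 * exp(B * (1/T - 1/T25)).
T in Kelvin: 275.15 K, T25 = 298.15 K
1/T - 1/T25 = 1/275.15 - 1/298.15 = 0.00028036
B * (1/T - 1/T25) = 4410 * 0.00028036 = 1.2364
Rt = 1000 * exp(1.2364) = 3443.2 ohm

3443.2 ohm


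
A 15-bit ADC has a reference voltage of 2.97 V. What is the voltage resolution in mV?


The resolution (LSB) of an ADC is Vref / 2^n.
LSB = 2.97 / 2^15
LSB = 2.97 / 32768
LSB = 9.064e-05 V = 0.09063721 mV

0.09063721 mV


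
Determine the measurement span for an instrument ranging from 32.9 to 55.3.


Span = upper range - lower range.
Span = 55.3 - (32.9)
Span = 22.4

22.4


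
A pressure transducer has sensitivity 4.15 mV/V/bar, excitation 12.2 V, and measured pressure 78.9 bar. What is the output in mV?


Output = sensitivity * Vex * P.
Vout = 4.15 * 12.2 * 78.9
Vout = 50.63 * 78.9
Vout = 3994.71 mV

3994.71 mV


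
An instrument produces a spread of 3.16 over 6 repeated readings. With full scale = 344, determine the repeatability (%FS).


Repeatability = (spread / full scale) * 100%.
R = (3.16 / 344) * 100
R = 0.919 %FS

0.919 %FS


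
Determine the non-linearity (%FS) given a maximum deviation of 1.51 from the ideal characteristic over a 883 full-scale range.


Linearity error = (max deviation / full scale) * 100%.
Linearity = (1.51 / 883) * 100
Linearity = 0.171 %FS

0.171 %FS


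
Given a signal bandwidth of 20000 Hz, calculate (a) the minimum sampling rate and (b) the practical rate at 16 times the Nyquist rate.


By Nyquist theorem, fs_min = 2 * fmax.
fs_min = 2 * 20000 = 40000 Hz
Practical rate = 16 * fs_min = 16 * 40000 = 640000 Hz

fs_min = 40000 Hz, fs_practical = 640000 Hz


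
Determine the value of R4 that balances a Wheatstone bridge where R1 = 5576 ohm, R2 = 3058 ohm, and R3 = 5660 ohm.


At balance: R1*R4 = R2*R3, so R4 = R2*R3/R1.
R4 = 3058 * 5660 / 5576
R4 = 17308280 / 5576
R4 = 3104.07 ohm

3104.07 ohm


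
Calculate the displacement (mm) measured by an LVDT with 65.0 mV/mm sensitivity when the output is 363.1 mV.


Displacement = Vout / sensitivity.
d = 363.1 / 65.0
d = 5.586 mm

5.586 mm


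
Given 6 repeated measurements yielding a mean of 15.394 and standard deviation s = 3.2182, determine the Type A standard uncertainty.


The standard uncertainty for Type A evaluation is u = s / sqrt(n).
u = 3.2182 / sqrt(6)
u = 3.2182 / 2.4495
u = 1.3138

1.3138


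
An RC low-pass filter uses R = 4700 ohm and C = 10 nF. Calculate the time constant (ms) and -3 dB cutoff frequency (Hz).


Time constant: tau = R * C.
tau = 4700 * 1.00e-08 = 4.7e-05 s
tau = 0.047 ms
Cutoff frequency: fc = 1 / (2*pi*R*C).
fc = 1 / (2*pi*4.7e-05) = 3386.28 Hz

tau = 0.047 ms, fc = 3386.28 Hz


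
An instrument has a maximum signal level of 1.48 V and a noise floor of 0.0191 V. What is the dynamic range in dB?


Dynamic range = 20 * log10(Vmax / Vnoise).
DR = 20 * log10(1.48 / 0.0191)
DR = 20 * log10(77.49)
DR = 37.78 dB

37.78 dB


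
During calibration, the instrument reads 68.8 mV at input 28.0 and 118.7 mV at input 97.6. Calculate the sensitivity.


Sensitivity = (y2 - y1) / (x2 - x1).
S = (118.7 - 68.8) / (97.6 - 28.0)
S = 49.9 / 69.6
S = 0.717 mV/unit

0.717 mV/unit


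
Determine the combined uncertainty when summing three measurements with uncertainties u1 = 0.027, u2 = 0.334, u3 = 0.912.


For a sum of independent quantities, uc = sqrt(u1^2 + u2^2 + u3^2).
uc = sqrt(0.027^2 + 0.334^2 + 0.912^2)
uc = sqrt(0.000729 + 0.111556 + 0.831744)
uc = 0.9716

0.9716


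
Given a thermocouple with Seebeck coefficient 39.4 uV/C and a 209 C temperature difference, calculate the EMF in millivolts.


The thermocouple output V = sensitivity * dT.
V = 39.4 uV/C * 209 C
V = 8234.6 uV
V = 8.235 mV

8.235 mV


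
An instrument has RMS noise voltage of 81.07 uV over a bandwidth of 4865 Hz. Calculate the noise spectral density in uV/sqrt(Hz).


Noise spectral density = Vrms / sqrt(BW).
NSD = 81.07 / sqrt(4865)
NSD = 81.07 / 69.7496
NSD = 1.1623 uV/sqrt(Hz)

1.1623 uV/sqrt(Hz)


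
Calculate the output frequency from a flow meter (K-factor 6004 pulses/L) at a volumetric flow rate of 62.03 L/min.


Frequency = K * Q / 60 (converting L/min to L/s).
f = 6004 * 62.03 / 60
f = 372428.12 / 60
f = 6207.14 Hz

6207.14 Hz


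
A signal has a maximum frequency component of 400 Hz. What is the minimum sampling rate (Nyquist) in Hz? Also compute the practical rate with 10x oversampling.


By Nyquist theorem, fs_min = 2 * fmax.
fs_min = 2 * 400 = 800 Hz
Practical rate = 10 * fs_min = 10 * 800 = 8000 Hz

fs_min = 800 Hz, fs_practical = 8000 Hz


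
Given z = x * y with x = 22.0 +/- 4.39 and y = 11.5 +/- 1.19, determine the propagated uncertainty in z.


For a product z = x*y, the relative uncertainty is:
uz/z = sqrt((ux/x)^2 + (uy/y)^2)
Relative uncertainties: ux/x = 4.39/22.0 = 0.199545
uy/y = 1.19/11.5 = 0.103478
z = 22.0 * 11.5 = 253.0
uz = 253.0 * sqrt(0.199545^2 + 0.103478^2) = 56.869

56.869


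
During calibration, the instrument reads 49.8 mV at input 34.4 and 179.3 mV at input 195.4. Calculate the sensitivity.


Sensitivity = (y2 - y1) / (x2 - x1).
S = (179.3 - 49.8) / (195.4 - 34.4)
S = 129.5 / 161.0
S = 0.8043 mV/unit

0.8043 mV/unit


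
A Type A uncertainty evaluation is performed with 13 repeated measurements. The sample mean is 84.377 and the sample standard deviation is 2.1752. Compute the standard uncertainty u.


The standard uncertainty for Type A evaluation is u = s / sqrt(n).
u = 2.1752 / sqrt(13)
u = 2.1752 / 3.6056
u = 0.6033

0.6033


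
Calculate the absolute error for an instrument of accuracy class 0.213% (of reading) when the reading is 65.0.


Absolute error = (accuracy% / 100) * reading.
Error = (0.213 / 100) * 65.0
Error = 0.00213 * 65.0
Error = 0.1384

0.1384


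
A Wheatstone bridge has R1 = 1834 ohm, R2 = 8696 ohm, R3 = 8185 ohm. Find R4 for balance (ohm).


At balance: R1*R4 = R2*R3, so R4 = R2*R3/R1.
R4 = 8696 * 8185 / 1834
R4 = 71176760 / 1834
R4 = 38809.57 ohm

38809.57 ohm


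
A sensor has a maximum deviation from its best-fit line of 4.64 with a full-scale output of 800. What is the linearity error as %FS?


Linearity error = (max deviation / full scale) * 100%.
Linearity = (4.64 / 800) * 100
Linearity = 0.58 %FS

0.58 %FS


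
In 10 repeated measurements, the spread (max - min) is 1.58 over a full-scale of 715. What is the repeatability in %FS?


Repeatability = (spread / full scale) * 100%.
R = (1.58 / 715) * 100
R = 0.221 %FS

0.221 %FS


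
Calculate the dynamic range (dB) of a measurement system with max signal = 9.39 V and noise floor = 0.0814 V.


Dynamic range = 20 * log10(Vmax / Vnoise).
DR = 20 * log10(9.39 / 0.0814)
DR = 20 * log10(115.36)
DR = 41.24 dB

41.24 dB


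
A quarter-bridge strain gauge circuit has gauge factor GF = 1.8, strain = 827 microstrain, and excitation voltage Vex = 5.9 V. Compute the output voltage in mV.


Quarter bridge output: Vout = (GF * epsilon * Vex) / 4.
Vout = (1.8 * 827e-6 * 5.9) / 4
Vout = 0.00878274 / 4 V
Vout = 0.00219569 V = 2.1957 mV

2.1957 mV


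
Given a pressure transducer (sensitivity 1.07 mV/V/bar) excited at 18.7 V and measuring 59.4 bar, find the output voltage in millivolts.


Output = sensitivity * Vex * P.
Vout = 1.07 * 18.7 * 59.4
Vout = 20.009 * 59.4
Vout = 1188.53 mV

1188.53 mV


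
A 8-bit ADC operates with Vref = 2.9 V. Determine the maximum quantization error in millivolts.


The maximum quantization error is +/- LSB/2.
LSB = Vref / 2^n = 2.9 / 256 = 0.01132812 V
Max error = LSB / 2 = 0.01132812 / 2 = 0.00566406 V
Max error = 5.6641 mV

5.6641 mV


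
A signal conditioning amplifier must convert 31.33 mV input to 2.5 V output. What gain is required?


Gain = Vout / Vin (converting to same units).
G = 2.5 V / 31.33 mV
G = 2500.0 mV / 31.33 mV
G = 79.8

79.8


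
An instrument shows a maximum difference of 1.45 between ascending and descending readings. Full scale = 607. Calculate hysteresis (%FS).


Hysteresis = (max difference / full scale) * 100%.
H = (1.45 / 607) * 100
H = 0.239 %FS

0.239 %FS


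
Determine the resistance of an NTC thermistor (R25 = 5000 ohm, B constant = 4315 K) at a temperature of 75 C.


NTC thermistor equation: Rt = R25 * exp(B * (1/T - 1/T25)).
T in Kelvin: 348.15 K, T25 = 298.15 K
1/T - 1/T25 = 1/348.15 - 1/298.15 = -0.00048169
B * (1/T - 1/T25) = 4315 * -0.00048169 = -2.0785
Rt = 5000 * exp(-2.0785) = 625.6 ohm

625.6 ohm


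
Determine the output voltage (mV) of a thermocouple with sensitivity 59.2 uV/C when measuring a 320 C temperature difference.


The thermocouple output V = sensitivity * dT.
V = 59.2 uV/C * 320 C
V = 18944.0 uV
V = 18.944 mV

18.944 mV


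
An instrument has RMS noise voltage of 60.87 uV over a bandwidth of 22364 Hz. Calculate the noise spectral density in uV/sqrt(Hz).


Noise spectral density = Vrms / sqrt(BW).
NSD = 60.87 / sqrt(22364)
NSD = 60.87 / 149.546
NSD = 0.407 uV/sqrt(Hz)

0.407 uV/sqrt(Hz)


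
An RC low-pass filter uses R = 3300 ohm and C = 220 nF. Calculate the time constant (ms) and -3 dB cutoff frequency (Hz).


Time constant: tau = R * C.
tau = 3300 * 2.20e-07 = 0.000726 s
tau = 0.726 ms
Cutoff frequency: fc = 1 / (2*pi*R*C).
fc = 1 / (2*pi*0.000726) = 219.22 Hz

tau = 0.726 ms, fc = 219.22 Hz


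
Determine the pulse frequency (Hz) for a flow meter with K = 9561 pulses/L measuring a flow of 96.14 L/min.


Frequency = K * Q / 60 (converting L/min to L/s).
f = 9561 * 96.14 / 60
f = 919194.54 / 60
f = 15319.91 Hz

15319.91 Hz


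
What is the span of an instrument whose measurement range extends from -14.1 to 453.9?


Span = upper range - lower range.
Span = 453.9 - (-14.1)
Span = 468.0

468.0


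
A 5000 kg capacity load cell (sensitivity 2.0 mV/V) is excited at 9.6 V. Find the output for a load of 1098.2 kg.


Vout = rated_output * Vex * (load / capacity).
Vout = 2.0 * 9.6 * (1098.2 / 5000)
Vout = 2.0 * 9.6 * 0.21964
Vout = 4.217 mV

4.217 mV


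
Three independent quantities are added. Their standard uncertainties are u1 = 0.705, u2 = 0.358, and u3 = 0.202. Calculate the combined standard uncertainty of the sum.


For a sum of independent quantities, uc = sqrt(u1^2 + u2^2 + u3^2).
uc = sqrt(0.705^2 + 0.358^2 + 0.202^2)
uc = sqrt(0.497025 + 0.128164 + 0.040804)
uc = 0.8161

0.8161


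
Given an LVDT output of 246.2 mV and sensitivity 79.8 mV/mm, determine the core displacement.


Displacement = Vout / sensitivity.
d = 246.2 / 79.8
d = 3.085 mm

3.085 mm


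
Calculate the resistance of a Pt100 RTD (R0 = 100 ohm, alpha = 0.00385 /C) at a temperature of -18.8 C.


The RTD equation: Rt = R0 * (1 + alpha * T).
Rt = 100 * (1 + 0.00385 * -18.8)
Rt = 100 * (1 + -0.07238)
Rt = 100 * 0.92762
Rt = 92.762 ohm

92.762 ohm


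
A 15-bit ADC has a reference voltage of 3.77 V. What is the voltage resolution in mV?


The resolution (LSB) of an ADC is Vref / 2^n.
LSB = 3.77 / 2^15
LSB = 3.77 / 32768
LSB = 0.00011505 V = 0.11505127 mV

0.11505127 mV


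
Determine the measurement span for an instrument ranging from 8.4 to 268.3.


Span = upper range - lower range.
Span = 268.3 - (8.4)
Span = 259.9

259.9


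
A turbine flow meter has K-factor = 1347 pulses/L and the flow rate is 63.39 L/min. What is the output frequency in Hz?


Frequency = K * Q / 60 (converting L/min to L/s).
f = 1347 * 63.39 / 60
f = 85386.33 / 60
f = 1423.11 Hz

1423.11 Hz


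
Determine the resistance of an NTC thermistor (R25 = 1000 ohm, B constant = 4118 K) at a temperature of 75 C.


NTC thermistor equation: Rt = R25 * exp(B * (1/T - 1/T25)).
T in Kelvin: 348.15 K, T25 = 298.15 K
1/T - 1/T25 = 1/348.15 - 1/298.15 = -0.00048169
B * (1/T - 1/T25) = 4118 * -0.00048169 = -1.9836
Rt = 1000 * exp(-1.9836) = 137.6 ohm

137.6 ohm


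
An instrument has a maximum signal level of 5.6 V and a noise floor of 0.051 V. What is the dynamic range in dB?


Dynamic range = 20 * log10(Vmax / Vnoise).
DR = 20 * log10(5.6 / 0.051)
DR = 20 * log10(109.8)
DR = 40.81 dB

40.81 dB


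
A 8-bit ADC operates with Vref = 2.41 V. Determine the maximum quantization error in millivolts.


The maximum quantization error is +/- LSB/2.
LSB = Vref / 2^n = 2.41 / 256 = 0.00941406 V
Max error = LSB / 2 = 0.00941406 / 2 = 0.00470703 V
Max error = 4.707 mV

4.707 mV


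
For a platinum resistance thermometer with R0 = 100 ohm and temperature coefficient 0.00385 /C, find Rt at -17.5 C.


The RTD equation: Rt = R0 * (1 + alpha * T).
Rt = 100 * (1 + 0.00385 * -17.5)
Rt = 100 * (1 + -0.067375)
Rt = 100 * 0.932625
Rt = 93.263 ohm

93.263 ohm


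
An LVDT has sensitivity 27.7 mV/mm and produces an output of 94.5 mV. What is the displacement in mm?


Displacement = Vout / sensitivity.
d = 94.5 / 27.7
d = 3.412 mm

3.412 mm


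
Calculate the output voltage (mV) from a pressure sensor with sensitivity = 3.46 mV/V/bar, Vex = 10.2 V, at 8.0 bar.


Output = sensitivity * Vex * P.
Vout = 3.46 * 10.2 * 8.0
Vout = 35.292 * 8.0
Vout = 282.34 mV

282.34 mV


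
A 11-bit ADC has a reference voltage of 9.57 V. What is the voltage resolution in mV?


The resolution (LSB) of an ADC is Vref / 2^n.
LSB = 9.57 / 2^11
LSB = 9.57 / 2048
LSB = 0.00467285 V = 4.67285156 mV

4.67285156 mV


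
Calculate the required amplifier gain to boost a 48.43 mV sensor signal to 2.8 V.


Gain = Vout / Vin (converting to same units).
G = 2.8 V / 48.43 mV
G = 2800.0 mV / 48.43 mV
G = 57.82

57.82


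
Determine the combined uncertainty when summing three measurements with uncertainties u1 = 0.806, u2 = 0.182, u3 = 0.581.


For a sum of independent quantities, uc = sqrt(u1^2 + u2^2 + u3^2).
uc = sqrt(0.806^2 + 0.182^2 + 0.581^2)
uc = sqrt(0.649636 + 0.033124 + 0.337561)
uc = 1.0101

1.0101


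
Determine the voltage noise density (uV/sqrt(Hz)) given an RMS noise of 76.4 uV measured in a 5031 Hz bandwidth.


Noise spectral density = Vrms / sqrt(BW).
NSD = 76.4 / sqrt(5031)
NSD = 76.4 / 70.9295
NSD = 1.0771 uV/sqrt(Hz)

1.0771 uV/sqrt(Hz)


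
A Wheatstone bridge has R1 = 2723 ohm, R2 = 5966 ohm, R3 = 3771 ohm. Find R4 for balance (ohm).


At balance: R1*R4 = R2*R3, so R4 = R2*R3/R1.
R4 = 5966 * 3771 / 2723
R4 = 22497786 / 2723
R4 = 8262.13 ohm

8262.13 ohm


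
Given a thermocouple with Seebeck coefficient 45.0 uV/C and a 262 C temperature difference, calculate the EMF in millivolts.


The thermocouple output V = sensitivity * dT.
V = 45.0 uV/C * 262 C
V = 11790.0 uV
V = 11.79 mV

11.79 mV


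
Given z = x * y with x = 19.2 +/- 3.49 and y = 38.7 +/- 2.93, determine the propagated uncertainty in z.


For a product z = x*y, the relative uncertainty is:
uz/z = sqrt((ux/x)^2 + (uy/y)^2)
Relative uncertainties: ux/x = 3.49/19.2 = 0.181771
uy/y = 2.93/38.7 = 0.075711
z = 19.2 * 38.7 = 743.0
uz = 743.0 * sqrt(0.181771^2 + 0.075711^2) = 146.31

146.31


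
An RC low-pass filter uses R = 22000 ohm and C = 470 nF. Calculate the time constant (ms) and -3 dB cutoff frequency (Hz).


Time constant: tau = R * C.
tau = 22000 * 4.70e-07 = 0.01034 s
tau = 10.34 ms
Cutoff frequency: fc = 1 / (2*pi*R*C).
fc = 1 / (2*pi*0.01034) = 15.39 Hz

tau = 10.34 ms, fc = 15.39 Hz


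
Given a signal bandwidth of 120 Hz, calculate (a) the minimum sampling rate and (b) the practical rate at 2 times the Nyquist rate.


By Nyquist theorem, fs_min = 2 * fmax.
fs_min = 2 * 120 = 240 Hz
Practical rate = 2 * fs_min = 2 * 240 = 480 Hz

fs_min = 240 Hz, fs_practical = 480 Hz


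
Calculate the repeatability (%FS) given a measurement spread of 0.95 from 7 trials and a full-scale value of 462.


Repeatability = (spread / full scale) * 100%.
R = (0.95 / 462) * 100
R = 0.206 %FS

0.206 %FS


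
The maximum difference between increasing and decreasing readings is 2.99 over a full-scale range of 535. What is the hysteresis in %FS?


Hysteresis = (max difference / full scale) * 100%.
H = (2.99 / 535) * 100
H = 0.559 %FS

0.559 %FS


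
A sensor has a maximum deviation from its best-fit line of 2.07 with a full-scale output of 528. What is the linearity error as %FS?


Linearity error = (max deviation / full scale) * 100%.
Linearity = (2.07 / 528) * 100
Linearity = 0.392 %FS

0.392 %FS


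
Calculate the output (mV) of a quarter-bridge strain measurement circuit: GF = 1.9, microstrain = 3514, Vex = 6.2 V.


Quarter bridge output: Vout = (GF * epsilon * Vex) / 4.
Vout = (1.9 * 3514e-6 * 6.2) / 4
Vout = 0.04139492 / 4 V
Vout = 0.01034873 V = 10.3487 mV

10.3487 mV


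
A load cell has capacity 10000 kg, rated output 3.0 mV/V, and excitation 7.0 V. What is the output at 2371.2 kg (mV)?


Vout = rated_output * Vex * (load / capacity).
Vout = 3.0 * 7.0 * (2371.2 / 10000)
Vout = 3.0 * 7.0 * 0.23712
Vout = 4.98 mV

4.98 mV


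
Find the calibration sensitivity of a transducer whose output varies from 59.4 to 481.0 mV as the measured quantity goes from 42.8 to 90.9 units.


Sensitivity = (y2 - y1) / (x2 - x1).
S = (481.0 - 59.4) / (90.9 - 42.8)
S = 421.6 / 48.1
S = 8.7651 mV/unit

8.7651 mV/unit


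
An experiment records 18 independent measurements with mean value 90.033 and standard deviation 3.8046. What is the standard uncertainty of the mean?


The standard uncertainty for Type A evaluation is u = s / sqrt(n).
u = 3.8046 / sqrt(18)
u = 3.8046 / 4.2426
u = 0.8968

0.8968


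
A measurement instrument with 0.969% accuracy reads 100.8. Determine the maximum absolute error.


Absolute error = (accuracy% / 100) * reading.
Error = (0.969 / 100) * 100.8
Error = 0.00969 * 100.8
Error = 0.9768

0.9768


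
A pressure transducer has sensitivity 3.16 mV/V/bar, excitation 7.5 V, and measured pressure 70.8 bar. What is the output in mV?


Output = sensitivity * Vex * P.
Vout = 3.16 * 7.5 * 70.8
Vout = 23.7 * 70.8
Vout = 1677.96 mV

1677.96 mV


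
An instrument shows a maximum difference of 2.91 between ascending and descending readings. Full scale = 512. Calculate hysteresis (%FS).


Hysteresis = (max difference / full scale) * 100%.
H = (2.91 / 512) * 100
H = 0.568 %FS

0.568 %FS


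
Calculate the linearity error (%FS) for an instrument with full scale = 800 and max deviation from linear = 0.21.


Linearity error = (max deviation / full scale) * 100%.
Linearity = (0.21 / 800) * 100
Linearity = 0.026 %FS

0.026 %FS


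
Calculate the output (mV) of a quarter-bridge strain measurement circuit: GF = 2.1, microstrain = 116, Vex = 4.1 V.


Quarter bridge output: Vout = (GF * epsilon * Vex) / 4.
Vout = (2.1 * 116e-6 * 4.1) / 4
Vout = 0.00099876 / 4 V
Vout = 0.00024969 V = 0.2497 mV

0.2497 mV


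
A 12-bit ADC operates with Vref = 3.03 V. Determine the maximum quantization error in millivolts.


The maximum quantization error is +/- LSB/2.
LSB = Vref / 2^n = 3.03 / 4096 = 0.00073975 V
Max error = LSB / 2 = 0.00073975 / 2 = 0.00036987 V
Max error = 0.3699 mV

0.3699 mV


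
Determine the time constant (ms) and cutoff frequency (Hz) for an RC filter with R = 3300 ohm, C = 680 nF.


Time constant: tau = R * C.
tau = 3300 * 6.80e-07 = 0.002244 s
tau = 2.244 ms
Cutoff frequency: fc = 1 / (2*pi*R*C).
fc = 1 / (2*pi*0.002244) = 70.92 Hz

tau = 2.244 ms, fc = 70.92 Hz


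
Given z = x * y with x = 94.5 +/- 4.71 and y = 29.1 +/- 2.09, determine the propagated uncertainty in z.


For a product z = x*y, the relative uncertainty is:
uz/z = sqrt((ux/x)^2 + (uy/y)^2)
Relative uncertainties: ux/x = 4.71/94.5 = 0.049841
uy/y = 2.09/29.1 = 0.071821
z = 94.5 * 29.1 = 2750.0
uz = 2750.0 * sqrt(0.049841^2 + 0.071821^2) = 240.404

240.404


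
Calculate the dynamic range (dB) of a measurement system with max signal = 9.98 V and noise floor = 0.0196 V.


Dynamic range = 20 * log10(Vmax / Vnoise).
DR = 20 * log10(9.98 / 0.0196)
DR = 20 * log10(509.18)
DR = 54.14 dB

54.14 dB
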